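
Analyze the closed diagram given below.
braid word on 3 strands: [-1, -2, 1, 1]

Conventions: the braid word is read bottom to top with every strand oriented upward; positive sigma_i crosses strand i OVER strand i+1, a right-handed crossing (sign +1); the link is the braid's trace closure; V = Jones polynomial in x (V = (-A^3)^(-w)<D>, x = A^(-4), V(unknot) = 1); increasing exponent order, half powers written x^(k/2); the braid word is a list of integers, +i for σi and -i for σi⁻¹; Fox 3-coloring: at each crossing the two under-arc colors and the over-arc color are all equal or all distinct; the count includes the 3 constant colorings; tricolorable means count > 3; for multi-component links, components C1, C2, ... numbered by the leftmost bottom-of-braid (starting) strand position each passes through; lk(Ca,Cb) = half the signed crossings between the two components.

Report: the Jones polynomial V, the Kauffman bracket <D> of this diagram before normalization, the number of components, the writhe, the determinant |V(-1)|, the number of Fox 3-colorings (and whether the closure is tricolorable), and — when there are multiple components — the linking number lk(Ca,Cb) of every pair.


V(x) = 1
bracket: 1, w = 0
1 component, writhe 0, over 4 crossings
det 1, colorings 3 of 3^4 — not tricolorable
observation: w = 0 (over 4 crossings) is diagram-only; (-A^3)^(0) removes it from V


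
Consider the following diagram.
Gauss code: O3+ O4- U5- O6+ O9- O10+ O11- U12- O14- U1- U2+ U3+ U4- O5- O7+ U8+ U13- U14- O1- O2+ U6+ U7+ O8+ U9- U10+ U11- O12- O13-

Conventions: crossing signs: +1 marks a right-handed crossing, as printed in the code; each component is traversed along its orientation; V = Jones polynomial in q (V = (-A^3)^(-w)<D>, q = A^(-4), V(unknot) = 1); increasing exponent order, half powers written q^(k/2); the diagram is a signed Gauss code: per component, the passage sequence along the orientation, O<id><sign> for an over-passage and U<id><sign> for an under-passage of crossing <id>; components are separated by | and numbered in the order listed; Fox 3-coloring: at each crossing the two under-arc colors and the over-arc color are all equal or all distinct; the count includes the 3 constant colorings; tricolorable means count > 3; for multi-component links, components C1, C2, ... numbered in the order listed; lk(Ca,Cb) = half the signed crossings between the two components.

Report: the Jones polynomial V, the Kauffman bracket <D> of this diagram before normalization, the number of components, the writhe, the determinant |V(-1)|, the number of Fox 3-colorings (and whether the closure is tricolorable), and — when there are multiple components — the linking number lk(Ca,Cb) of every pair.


V = -q^-4 + q^-3 + q^-1
<D> = A^-2 + A^6 - A^10 (w = -2)
1 component over 14 crossings, w = -2
9 Fox colorings among 3^14, |V(-1)| = 3: tricolorable
why: V spans 3 powers of q: at least 3 crossings in any diagram


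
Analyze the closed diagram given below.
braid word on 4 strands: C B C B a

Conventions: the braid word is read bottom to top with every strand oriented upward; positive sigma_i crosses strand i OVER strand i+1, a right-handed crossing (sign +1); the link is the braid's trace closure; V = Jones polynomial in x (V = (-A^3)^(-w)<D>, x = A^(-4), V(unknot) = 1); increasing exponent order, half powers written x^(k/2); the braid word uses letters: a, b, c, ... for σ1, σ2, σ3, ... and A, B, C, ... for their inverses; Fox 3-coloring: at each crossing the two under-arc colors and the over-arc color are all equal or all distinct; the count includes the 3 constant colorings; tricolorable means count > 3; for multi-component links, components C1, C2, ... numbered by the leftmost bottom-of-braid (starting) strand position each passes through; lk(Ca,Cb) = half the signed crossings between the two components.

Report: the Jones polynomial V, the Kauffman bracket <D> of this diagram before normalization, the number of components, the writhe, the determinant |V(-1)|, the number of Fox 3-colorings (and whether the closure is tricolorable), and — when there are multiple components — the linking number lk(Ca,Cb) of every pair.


V = -x^-4 + x^-3 + x^-1
<D> = -A^-5 - A^3 + A^7 (w = -3)
1 component over 5 crossings, w = -3
9 Fox colorings among 3^5, |V(-1)| = 3: tricolorable
why: det 3 = |V(-1)|; divisible by 3, so tricolorable


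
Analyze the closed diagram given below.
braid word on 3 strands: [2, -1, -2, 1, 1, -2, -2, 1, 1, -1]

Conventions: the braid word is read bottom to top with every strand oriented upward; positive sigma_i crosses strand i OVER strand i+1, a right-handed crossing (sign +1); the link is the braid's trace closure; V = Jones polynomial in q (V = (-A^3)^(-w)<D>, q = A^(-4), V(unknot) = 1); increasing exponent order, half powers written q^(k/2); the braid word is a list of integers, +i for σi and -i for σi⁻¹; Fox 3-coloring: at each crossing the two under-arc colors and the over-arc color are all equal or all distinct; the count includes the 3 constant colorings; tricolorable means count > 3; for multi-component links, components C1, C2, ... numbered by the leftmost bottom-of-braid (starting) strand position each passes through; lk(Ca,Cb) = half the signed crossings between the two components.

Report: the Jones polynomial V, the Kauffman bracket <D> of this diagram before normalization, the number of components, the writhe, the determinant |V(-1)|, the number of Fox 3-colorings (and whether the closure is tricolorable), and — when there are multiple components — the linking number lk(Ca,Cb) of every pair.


Jones polynomial: V(q) = -q^-3 + q^-2 - q^-1 + 3 - q + q^2 - q^3
<D> = -A^-12 + A^-8 - A^-4 + 3 - A^4 + A^8 - A^12; writhe 0
components 1, writhe 0 (10 crossings)
3-colorings: 27 of 3^10, det 9 — tricolorable
note: |V(-1)| = 9: so tricolorable, since 3 divides 9


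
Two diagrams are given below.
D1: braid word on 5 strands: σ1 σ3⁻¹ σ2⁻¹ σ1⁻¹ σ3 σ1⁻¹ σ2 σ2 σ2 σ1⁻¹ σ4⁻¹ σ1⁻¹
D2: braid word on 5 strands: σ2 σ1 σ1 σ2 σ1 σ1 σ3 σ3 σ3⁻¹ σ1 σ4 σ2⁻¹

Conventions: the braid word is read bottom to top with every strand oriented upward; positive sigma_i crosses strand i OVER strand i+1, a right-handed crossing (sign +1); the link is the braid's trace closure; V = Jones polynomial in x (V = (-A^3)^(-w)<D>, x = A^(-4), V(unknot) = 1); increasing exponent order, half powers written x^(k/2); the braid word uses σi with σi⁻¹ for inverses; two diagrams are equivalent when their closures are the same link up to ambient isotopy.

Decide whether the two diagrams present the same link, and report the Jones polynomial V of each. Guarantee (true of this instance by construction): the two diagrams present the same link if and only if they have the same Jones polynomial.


equivalent: no
V(D1) = -x^-3 + x^-2 - x^-1 + 3 - x + x^2 - x^3  (w -2, c 12, <D> = -A^-18 + A^-14 - A^-10 + 3A^-6 - A^-2 + A^2 - A^6)
D2 (bracket -A^-4 + 1 - A^4 + A^8 + A^16; 12 crossings at w = +8): V = x^2 + x^4 - x^5 + x^6 - x^7
why: 2 values of V(x) split the 2 diagrams


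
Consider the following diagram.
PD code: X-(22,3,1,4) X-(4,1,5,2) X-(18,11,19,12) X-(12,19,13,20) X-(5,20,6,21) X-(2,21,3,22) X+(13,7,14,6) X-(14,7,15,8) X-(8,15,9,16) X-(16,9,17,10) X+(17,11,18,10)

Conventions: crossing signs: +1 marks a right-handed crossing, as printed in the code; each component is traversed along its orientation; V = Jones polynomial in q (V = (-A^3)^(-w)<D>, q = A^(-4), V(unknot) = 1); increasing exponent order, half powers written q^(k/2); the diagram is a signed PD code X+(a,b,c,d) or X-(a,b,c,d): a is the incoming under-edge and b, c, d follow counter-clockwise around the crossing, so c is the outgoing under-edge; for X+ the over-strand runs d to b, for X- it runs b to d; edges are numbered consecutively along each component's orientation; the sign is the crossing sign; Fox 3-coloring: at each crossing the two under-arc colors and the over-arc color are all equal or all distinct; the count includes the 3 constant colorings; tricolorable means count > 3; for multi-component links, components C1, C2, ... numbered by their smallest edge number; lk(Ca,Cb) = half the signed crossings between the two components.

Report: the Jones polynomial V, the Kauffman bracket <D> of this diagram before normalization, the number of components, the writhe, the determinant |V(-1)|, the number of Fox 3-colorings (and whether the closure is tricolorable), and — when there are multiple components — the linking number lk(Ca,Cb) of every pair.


V = q^-8 - 2q^-7 + q^-6 - 2q^-5 + 2q^-4 + q^-2
<D> = -A^-13 - 2A^-5 + 2A^-1 - A^3 + 2A^7 - A^11 (w = -7)
1 component over 11 crossings, w = -7
27 Fox colorings among 3^11, |V(-1)| = 9: tricolorable
why: det 9 = |V(-1)|; divisible by 3, so tricolorable


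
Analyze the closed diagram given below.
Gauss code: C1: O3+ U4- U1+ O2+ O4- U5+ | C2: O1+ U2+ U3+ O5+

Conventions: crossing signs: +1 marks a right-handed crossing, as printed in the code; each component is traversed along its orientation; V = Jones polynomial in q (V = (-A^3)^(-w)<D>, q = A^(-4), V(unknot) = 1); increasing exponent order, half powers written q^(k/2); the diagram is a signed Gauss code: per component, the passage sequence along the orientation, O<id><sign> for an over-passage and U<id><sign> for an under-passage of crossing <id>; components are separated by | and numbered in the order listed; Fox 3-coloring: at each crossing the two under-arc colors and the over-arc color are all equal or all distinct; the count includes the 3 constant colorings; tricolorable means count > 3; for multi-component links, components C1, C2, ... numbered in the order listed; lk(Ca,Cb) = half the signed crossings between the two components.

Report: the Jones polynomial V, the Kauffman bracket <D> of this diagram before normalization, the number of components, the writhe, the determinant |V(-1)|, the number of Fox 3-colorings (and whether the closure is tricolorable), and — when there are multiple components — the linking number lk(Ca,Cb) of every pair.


V = -q^(1/2) + q^(3/2) - q^(5/2) - q^(9/2)
<D> = A^-9 + A^-1 - A^3 + A^7 (w = +3)
2 components over 5 crossings, w = +3
lk(C1,C2): +2
3 Fox colorings among 3^5, |V(-1)| = 4: not tricolorable
why: w = +3 (over 5 crossings) is diagram-only; (-A^3)^(-3) removes it from V


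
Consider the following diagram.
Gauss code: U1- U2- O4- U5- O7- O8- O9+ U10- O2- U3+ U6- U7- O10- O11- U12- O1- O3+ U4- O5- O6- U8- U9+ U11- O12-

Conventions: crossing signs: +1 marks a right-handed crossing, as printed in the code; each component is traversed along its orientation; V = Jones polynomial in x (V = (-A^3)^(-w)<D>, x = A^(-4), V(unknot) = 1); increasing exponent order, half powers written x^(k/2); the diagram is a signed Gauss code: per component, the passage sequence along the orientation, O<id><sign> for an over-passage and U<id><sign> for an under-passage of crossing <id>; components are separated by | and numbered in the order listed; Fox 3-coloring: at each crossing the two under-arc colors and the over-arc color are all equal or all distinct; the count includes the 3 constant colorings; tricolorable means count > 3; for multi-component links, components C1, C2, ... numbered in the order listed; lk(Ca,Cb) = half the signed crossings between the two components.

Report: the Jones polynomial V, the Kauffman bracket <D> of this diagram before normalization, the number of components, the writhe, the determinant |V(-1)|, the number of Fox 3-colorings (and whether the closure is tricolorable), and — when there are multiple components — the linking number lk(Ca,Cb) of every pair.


Jones polynomial: V(x) = -x^-8 + x^-5 + x^-3
<D> = A^-12 + A^-4 - A^8; writhe -8
components 1, writhe -8 (12 crossings)
3-colorings: 9 of 3^12, det 3 — tricolorable
note: det 3 = |V(-1)|; divisible by 3, so tricolorable


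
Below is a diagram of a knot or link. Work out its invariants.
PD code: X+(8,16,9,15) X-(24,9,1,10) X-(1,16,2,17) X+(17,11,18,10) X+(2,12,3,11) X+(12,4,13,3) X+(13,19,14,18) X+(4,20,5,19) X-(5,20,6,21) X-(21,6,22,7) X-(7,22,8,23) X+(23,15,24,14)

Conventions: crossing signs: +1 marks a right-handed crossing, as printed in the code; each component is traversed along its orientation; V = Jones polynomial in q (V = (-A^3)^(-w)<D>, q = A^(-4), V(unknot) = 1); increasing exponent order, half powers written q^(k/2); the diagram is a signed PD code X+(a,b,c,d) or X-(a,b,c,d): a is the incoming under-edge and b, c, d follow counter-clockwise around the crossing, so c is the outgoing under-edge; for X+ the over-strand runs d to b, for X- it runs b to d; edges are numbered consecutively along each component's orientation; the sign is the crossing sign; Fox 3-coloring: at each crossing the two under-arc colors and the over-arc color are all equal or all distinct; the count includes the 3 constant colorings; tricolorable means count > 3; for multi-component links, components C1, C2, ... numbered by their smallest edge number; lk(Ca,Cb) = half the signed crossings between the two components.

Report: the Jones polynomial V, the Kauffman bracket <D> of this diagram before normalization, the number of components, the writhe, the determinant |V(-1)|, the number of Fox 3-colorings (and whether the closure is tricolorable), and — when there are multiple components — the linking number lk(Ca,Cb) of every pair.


Jones polynomial: V(q) = -q^-1 + 2 - q + 2q^2 - q^3 + q^4 - q^5
<D> = -A^-14 + A^-10 - A^-6 + 2A^-2 - A^2 + 2A^6 - A^10; writhe +2
components 1, writhe +2 (12 crossings)
3-colorings: 9 of 3^12, det 9 — tricolorable
note: w = +2 (over 12 crossings) is diagram-only; (-A^3)^(-2) removes it from V


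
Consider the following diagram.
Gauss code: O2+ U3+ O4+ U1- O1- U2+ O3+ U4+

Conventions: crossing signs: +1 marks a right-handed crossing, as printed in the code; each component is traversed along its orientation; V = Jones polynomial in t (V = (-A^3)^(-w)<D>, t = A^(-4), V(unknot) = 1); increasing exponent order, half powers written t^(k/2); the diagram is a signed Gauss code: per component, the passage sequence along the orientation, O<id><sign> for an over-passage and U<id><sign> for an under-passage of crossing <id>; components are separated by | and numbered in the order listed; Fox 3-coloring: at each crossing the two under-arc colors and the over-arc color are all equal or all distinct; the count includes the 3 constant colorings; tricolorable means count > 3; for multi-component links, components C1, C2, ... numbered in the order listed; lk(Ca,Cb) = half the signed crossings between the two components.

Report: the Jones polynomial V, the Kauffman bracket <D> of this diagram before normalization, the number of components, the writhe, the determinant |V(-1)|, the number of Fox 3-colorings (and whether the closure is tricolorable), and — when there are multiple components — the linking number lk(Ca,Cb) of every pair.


V = t + t^3 - t^4
<D> = -A^-10 + A^-6 + A^2 (w = +2)
1 component over 4 crossings, w = +2
9 Fox colorings among 3^4, |V(-1)| = 3: tricolorable
why: w = +2 (over 4 crossings) is diagram-only; (-A^3)^(-2) removes it from V


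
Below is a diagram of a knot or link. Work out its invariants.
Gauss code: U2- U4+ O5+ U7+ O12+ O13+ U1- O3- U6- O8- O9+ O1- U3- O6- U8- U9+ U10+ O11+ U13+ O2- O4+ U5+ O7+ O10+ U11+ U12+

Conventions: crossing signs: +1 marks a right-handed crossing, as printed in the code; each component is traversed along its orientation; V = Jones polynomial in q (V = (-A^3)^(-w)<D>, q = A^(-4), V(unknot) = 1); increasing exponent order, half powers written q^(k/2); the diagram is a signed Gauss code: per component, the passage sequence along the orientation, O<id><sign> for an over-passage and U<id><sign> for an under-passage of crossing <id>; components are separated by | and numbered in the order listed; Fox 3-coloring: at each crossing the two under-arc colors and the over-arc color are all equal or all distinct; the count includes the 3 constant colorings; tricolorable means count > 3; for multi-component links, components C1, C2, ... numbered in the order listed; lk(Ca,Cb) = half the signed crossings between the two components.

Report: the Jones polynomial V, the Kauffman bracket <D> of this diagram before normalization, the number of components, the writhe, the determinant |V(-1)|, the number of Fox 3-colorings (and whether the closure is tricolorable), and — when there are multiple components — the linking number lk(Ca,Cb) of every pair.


V = -q^-2 + q^-1 - 1 + 3q - 2q^2 + 3q^3 - 2q^4 + q^5 - q^6
<D> = A^-15 - A^-11 + 2A^-7 - 3A^-3 + 2A - 3A^5 + A^9 - A^13 + A^17 (w = +3)
1 component over 13 crossings, w = +3
9 Fox colorings among 3^13, |V(-1)| = 15: tricolorable
why: |V(-1)| = 15: so tricolorable, since 3 divides 15


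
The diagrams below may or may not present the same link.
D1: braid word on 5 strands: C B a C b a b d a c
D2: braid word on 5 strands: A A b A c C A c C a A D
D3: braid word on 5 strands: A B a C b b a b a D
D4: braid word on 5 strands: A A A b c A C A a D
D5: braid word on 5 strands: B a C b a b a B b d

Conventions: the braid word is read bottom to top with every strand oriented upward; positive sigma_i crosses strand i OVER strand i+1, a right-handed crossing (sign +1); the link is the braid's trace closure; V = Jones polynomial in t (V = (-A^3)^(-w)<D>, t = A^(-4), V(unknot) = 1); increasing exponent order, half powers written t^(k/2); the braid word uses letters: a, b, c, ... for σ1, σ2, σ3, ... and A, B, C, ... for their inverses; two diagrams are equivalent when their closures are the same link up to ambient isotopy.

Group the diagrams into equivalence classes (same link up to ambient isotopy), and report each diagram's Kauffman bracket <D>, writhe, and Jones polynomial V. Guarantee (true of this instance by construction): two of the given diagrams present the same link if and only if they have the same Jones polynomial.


equivalence classes: {D1, D3, D5} | {D2, D4}
D1 (bracket A^-8 + 2 + A^8; 10 crossings at w = +4): V = t + 2t^3 + t^5
V(D2) = t^-6 + t^-3 + t^-2 + t^-1  (w -4, c 12, <D> = A^-8 + A^-4 + 1 + A^12)
D3 (bracket A^-14 + 2A^-6 + A^2; 10 crossings at w = +2): V = t + 2t^3 + t^5
D4 (bracket A^-8 + A^-4 + 1 + A^12; 10 crossings at w = -4): V = t^-6 + t^-3 + t^-2 + t^-1
V(D5) = t + 2t^3 + t^5  (w +4, c 10, <D> = A^-8 + 2 + A^8)
key observation: V(t) takes 2 values over 5 diagrams, fixing the grouping


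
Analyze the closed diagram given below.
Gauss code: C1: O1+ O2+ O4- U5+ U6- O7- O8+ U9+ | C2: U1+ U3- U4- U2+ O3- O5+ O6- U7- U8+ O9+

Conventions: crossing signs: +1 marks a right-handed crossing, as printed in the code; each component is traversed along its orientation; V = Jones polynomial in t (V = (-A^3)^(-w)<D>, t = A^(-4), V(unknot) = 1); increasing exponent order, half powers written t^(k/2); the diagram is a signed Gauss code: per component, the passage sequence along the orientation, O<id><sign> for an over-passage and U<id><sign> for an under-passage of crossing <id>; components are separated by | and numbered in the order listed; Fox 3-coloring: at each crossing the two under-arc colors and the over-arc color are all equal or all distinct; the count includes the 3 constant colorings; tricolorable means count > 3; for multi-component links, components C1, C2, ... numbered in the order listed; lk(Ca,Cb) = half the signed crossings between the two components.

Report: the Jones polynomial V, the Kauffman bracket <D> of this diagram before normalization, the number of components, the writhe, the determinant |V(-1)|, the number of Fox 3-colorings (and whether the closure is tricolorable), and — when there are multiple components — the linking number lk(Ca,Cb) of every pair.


V(t) = -t^(1/2) - t^(5/2)
bracket: A^-7 + A, w = +1
2 components, writhe +1, over 9 crossings
lk(C1,C2) = +1
det 2, colorings 3 of 3^9 — not tricolorable
observation: span 2 respects span(V) <= c + mu - 1 = 10 for this 2-component diagram


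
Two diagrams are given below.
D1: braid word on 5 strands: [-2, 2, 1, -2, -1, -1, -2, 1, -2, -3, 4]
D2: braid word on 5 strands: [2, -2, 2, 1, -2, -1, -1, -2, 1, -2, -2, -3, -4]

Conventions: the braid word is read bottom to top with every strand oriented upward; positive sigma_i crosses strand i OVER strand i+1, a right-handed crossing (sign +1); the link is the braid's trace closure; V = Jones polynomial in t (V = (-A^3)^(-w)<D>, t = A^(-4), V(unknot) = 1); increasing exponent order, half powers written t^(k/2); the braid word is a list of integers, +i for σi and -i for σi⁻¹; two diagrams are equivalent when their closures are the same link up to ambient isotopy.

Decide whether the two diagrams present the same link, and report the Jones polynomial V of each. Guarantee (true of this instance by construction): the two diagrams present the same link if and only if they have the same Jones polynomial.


same link: yes
V(D1) = t^(-11/2) - t^(-9/2) + t^(-7/2) - 2t^(-5/2) + t^(-3/2) - 2t^(-1/2)  [11 crossings, <D> = 2A^-7 - A^-3 + 2A - A^5 + A^9 - A^13, w = -3]
D2 (bracket 2A^-13 - A^-9 + 2A^-5 - A^-1 + A^3 - A^7; 13 crossings at w = -5): V = t^(-11/2) - t^(-9/2) + t^(-7/2) - 2t^(-5/2) + t^(-3/2) - 2t^(-1/2)
note: one V(t) for all 2 diagrams — one class (guaranteed)


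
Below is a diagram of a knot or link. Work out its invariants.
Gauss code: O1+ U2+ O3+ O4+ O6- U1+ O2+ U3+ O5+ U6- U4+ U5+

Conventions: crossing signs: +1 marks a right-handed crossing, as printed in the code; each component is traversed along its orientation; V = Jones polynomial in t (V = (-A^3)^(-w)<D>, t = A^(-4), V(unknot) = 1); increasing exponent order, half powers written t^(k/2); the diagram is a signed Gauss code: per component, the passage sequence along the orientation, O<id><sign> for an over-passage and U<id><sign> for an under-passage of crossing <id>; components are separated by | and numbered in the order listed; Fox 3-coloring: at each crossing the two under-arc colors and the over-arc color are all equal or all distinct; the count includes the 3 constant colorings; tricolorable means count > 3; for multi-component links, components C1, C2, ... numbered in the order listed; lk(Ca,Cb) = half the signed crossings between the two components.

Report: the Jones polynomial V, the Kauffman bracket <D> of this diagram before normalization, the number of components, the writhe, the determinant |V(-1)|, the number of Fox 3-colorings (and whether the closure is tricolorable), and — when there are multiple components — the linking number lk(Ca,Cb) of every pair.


V(t) = t + t^3 - t^4
bracket: -A^-4 + 1 + A^8, w = +4
1 component, writhe +4, over 6 crossings
det 3, colorings 9 of 3^6 — tricolorable
observation: V spans 3 powers of t: at least 3 crossings in any diagram


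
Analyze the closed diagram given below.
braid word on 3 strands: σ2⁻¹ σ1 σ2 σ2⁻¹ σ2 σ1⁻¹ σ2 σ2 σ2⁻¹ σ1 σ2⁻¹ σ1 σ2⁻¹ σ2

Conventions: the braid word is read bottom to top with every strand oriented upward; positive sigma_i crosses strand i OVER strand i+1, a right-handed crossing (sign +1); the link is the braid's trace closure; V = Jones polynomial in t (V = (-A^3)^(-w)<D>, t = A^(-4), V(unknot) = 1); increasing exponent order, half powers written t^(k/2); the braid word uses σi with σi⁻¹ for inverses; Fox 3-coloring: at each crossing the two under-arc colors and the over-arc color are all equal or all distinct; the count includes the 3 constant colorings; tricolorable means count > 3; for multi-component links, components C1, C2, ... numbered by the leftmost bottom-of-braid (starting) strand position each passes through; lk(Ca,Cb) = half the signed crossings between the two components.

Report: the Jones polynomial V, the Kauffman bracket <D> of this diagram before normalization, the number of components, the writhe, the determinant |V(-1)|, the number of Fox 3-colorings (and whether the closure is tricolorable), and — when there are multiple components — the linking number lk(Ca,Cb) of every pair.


Jones polynomial: V(t) = -t^-1 + 2 - t + 2t^2 - t^3 + t^4 - t^5
<D> = -A^-14 + A^-10 - A^-6 + 2A^-2 - A^2 + 2A^6 - A^10; writhe +2
components 1, writhe +2 (14 crossings)
3-colorings: 9 of 3^14, det 9 — tricolorable
note: V spans 6 powers of t: at least 6 crossings in any diagram


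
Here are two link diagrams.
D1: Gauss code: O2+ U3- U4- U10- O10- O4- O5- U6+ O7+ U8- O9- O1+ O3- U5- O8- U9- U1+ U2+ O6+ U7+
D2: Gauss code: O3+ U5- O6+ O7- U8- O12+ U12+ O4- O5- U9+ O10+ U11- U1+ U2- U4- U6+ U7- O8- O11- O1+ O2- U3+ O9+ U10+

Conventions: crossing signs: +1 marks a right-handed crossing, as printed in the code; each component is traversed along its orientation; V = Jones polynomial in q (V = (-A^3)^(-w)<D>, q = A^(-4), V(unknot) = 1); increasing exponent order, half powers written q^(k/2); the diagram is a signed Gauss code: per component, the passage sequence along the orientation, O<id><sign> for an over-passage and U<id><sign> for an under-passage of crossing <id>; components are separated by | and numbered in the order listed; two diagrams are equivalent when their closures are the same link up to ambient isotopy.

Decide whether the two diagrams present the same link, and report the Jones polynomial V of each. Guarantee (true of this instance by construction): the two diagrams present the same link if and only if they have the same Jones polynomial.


equivalent: yes
D1 (bracket -A^-18 + 2A^-14 - 2A^-10 + 3A^-6 - 2A^-2 + 2A^2 - A^6; 10 crossings at w = -2): V = -q^-3 + 2q^-2 - 2q^-1 + 3 - 2q + 2q^2 - q^3
V(D2) = -q^-3 + 2q^-2 - 2q^-1 + 3 - 2q + 2q^2 - q^3  [12 crossings, <D> = -A^-12 + 2A^-8 - 2A^-4 + 3 - 2A^4 + 2A^8 - A^12, w = 0]
observation: all 2 diagrams share one V(q), hence one class


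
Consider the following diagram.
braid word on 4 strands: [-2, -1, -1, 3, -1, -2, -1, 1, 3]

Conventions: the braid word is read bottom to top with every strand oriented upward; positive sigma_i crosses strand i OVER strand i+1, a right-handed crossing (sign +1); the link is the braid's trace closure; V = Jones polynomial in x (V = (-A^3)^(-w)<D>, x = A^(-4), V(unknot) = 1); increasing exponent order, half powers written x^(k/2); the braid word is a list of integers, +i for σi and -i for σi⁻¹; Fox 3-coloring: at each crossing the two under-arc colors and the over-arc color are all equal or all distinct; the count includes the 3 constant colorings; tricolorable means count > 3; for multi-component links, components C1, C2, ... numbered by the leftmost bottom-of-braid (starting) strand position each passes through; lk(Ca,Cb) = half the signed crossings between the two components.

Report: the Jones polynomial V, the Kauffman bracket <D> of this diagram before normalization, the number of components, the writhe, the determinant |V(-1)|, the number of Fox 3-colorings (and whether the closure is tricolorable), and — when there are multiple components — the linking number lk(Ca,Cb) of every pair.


Jones polynomial: V(x) = -x^-6 + 2x^-5 - 2x^-4 + 3x^-3 - 3x^-2 + 2x^-1 - 1 + x
<D> = -A^-13 + A^-9 - 2A^-5 + 3A^-1 - 3A^3 + 2A^7 - 2A^11 + A^15; writhe -3
components 1, writhe -3 (9 crossings)
3-colorings: 9 of 3^9, det 15 — tricolorable
note: inverse pairs cancel, leaving σ2⁻¹ σ1⁻¹ σ1⁻¹ σ3 σ1⁻¹ σ2⁻¹ σ3


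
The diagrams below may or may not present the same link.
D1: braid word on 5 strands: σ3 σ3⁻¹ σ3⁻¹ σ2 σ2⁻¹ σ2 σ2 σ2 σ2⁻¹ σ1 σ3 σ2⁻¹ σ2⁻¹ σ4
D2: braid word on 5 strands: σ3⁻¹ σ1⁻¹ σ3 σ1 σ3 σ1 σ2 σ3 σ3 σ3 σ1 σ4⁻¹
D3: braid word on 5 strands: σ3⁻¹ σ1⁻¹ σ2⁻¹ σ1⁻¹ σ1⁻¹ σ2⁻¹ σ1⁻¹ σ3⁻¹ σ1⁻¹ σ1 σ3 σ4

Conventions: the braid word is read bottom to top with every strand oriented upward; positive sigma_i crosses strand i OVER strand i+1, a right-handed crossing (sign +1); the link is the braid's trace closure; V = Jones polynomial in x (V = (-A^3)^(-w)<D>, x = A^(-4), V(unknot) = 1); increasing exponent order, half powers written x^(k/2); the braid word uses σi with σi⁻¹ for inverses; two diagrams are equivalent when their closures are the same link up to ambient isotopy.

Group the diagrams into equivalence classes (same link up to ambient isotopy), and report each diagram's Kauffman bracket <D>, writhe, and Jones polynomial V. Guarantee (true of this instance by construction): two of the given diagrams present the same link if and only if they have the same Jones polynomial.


grouping into links: {D1} | {D2} | {D3}
V(D1) = x^-2 + 2 + x^2  (w +2, c 14, <D> = A^-2 + 2A^6 + A^14)
V(D2) = x^2 + 2x^4 - x^5 + 2x^6 - x^7 + x^8  [12 crossings, <D> = A^-14 - A^-10 + 2A^-6 - A^-2 + 2A^2 + A^10, w = +6]
D3 (bracket A^-10 + A^-2 + 2A^6; 12 crossings at w = -6): V = 2x^-6 + x^-4 + x^-2
why: V(x) takes 3 values over 3 diagrams, fixing the grouping


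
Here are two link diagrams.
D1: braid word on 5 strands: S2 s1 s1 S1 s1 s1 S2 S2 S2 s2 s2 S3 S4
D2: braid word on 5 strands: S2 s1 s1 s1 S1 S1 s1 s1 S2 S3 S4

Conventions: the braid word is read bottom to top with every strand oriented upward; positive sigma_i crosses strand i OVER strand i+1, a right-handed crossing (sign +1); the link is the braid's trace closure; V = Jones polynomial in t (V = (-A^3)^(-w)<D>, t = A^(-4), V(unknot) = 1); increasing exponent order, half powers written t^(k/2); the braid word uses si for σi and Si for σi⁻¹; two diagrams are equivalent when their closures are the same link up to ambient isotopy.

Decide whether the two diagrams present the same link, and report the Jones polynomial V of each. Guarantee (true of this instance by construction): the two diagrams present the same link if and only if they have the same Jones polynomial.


equivalent: yes
V(D1) = -t^(-3/2) - 2t^(1/2) + t^(3/2) - t^(5/2) + t^(7/2)  (w -1, c 13, <D> = -A^-17 + A^-13 - A^-9 + 2A^-5 + A^3)
V(D2) = -t^(-3/2) - 2t^(1/2) + t^(3/2) - t^(5/2) + t^(7/2)  [11 crossings, <D> = -A^-17 + A^-13 - A^-9 + 2A^-5 + A^3, w = -1]
key observation: from 13 to 11 crossings by R-moves: one link, two diagrams


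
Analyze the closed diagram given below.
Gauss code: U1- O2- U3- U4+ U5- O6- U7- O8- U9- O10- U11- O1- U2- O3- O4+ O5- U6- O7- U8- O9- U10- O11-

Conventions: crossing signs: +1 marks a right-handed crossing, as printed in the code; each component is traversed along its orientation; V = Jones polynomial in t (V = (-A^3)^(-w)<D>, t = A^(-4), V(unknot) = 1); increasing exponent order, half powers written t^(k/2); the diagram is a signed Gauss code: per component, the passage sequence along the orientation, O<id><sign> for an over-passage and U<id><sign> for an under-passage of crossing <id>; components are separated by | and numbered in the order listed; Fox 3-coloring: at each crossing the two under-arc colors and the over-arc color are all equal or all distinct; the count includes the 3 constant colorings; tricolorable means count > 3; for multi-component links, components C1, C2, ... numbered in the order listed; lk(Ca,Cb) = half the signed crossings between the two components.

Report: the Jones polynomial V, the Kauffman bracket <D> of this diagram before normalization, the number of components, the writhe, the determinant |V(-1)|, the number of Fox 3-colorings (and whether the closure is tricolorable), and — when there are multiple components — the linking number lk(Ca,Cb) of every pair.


V(t) = -t^-13 + t^-12 - t^-11 + t^-10 - t^-9 + t^-8 - t^-7 + t^-6 + t^-4
bracket: -A^-11 - A^-3 + A - A^5 + A^9 - A^13 + A^17 - A^21 + A^25, w = -9
1 component, writhe -9, over 11 crossings
det 9, colorings 9 of 3^11 — tricolorable
observation: V spans 9 powers of t: at least 9 crossings in any diagram


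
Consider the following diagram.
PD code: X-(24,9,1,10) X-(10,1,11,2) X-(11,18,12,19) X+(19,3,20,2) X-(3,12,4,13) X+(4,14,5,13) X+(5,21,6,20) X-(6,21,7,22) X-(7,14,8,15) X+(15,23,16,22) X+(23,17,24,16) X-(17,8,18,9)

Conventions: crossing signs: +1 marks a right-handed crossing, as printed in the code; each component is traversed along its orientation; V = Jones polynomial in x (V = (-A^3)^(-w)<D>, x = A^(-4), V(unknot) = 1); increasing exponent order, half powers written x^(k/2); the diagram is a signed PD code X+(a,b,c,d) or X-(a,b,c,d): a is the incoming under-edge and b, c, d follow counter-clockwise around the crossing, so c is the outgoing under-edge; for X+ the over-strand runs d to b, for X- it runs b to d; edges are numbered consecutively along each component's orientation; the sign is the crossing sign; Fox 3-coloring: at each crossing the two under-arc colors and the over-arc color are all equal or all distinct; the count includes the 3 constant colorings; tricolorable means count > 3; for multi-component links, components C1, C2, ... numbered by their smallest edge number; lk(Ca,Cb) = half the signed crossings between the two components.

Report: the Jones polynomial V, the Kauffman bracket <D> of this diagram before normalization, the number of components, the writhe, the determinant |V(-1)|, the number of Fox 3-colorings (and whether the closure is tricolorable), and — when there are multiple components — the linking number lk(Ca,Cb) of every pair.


V = -x^-5 + x^-4 - x^-3 + 2x^-2 - x^-1 + 2 - x
<D> = -A^-10 + 2A^-6 - A^-2 + 2A^2 - A^6 + A^10 - A^14 (w = -2)
1 component over 12 crossings, w = -2
9 Fox colorings among 3^12, |V(-1)| = 9: tricolorable
why: det 9 = |V(-1)|; divisible by 3, so tricolorable


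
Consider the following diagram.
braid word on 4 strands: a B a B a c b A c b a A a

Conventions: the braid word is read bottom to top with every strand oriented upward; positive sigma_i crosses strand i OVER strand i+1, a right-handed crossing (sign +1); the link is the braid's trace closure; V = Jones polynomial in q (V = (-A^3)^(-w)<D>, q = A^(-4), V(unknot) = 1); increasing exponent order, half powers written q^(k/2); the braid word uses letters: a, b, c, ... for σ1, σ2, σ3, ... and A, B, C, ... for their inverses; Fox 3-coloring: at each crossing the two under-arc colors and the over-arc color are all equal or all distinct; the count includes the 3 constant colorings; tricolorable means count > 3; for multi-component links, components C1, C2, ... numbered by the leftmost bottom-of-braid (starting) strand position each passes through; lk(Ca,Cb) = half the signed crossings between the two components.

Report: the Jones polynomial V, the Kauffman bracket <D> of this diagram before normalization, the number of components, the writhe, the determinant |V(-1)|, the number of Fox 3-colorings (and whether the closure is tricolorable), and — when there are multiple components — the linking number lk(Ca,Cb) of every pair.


V(q) = -1 + 4q - 5q^2 + 7q^3 - 7q^4 + 6q^5 - 5q^6 + 3q^7 - q^8
bracket: A^-17 - 3A^-13 + 5A^-9 - 6A^-5 + 7A^-1 - 7A^3 + 5A^7 - 4A^11 + A^15, w = +5
1 component, writhe +5, over 13 crossings
det 39, colorings 9 of 3^13 — tricolorable
observation: V spans 8 powers of q: at least 8 crossings in any diagram


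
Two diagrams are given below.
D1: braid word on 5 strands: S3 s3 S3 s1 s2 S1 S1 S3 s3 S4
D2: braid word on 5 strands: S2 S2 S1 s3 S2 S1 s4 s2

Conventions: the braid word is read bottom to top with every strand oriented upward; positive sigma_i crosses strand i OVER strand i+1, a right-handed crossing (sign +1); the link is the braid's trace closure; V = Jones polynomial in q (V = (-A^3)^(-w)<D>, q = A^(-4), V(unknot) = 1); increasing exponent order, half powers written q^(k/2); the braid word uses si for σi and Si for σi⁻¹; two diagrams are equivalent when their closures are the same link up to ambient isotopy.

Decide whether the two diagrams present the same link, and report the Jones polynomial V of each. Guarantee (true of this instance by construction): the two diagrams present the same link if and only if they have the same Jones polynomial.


same link: no
V(D1) = 1  [10 crossings, <D> = A^-6, w = -2]
V(D2) = -q^-4 + q^-3 + q^-1  (w -2, c 8, <D> = A^-2 + A^6 - A^10)
note: 2 classes among 2 diagrams; unequal V(q) rules out equality


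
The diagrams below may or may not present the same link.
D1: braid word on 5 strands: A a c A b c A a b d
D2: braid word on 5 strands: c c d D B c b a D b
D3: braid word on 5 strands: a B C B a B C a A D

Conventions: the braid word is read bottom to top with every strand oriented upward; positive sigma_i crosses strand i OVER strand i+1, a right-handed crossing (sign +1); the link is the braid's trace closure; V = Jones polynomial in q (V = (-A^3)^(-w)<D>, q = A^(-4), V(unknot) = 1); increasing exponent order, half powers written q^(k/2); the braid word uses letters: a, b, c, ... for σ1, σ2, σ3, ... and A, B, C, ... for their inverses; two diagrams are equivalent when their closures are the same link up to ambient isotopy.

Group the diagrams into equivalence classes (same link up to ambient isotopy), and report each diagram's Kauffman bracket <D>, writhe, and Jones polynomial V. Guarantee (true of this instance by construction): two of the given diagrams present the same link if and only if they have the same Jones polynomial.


grouping into links: {D1} | {D2} | {D3}
V(D1) = q + q^3 - q^4  (w +4, c 10, <D> = -A^-4 + 1 + A^8)
V(D2) = q - q^2 + 2q^3 - q^4 + q^5 - q^6  (w +4, c 10, <D> = -A^-12 + A^-8 - A^-4 + 2 - A^4 + A^8)
D3 (bracket A^-16 - A^-12 + 2A^-8 - 2A^-4 + 2 - 2A^4 + A^8; 10 crossings at w = -4): V = q^-5 - 2q^-4 + 2q^-3 - 2q^-2 + 2q^-1 - 1 + q
why: 3 classes among 3 diagrams; unequal V(q) rules out equality


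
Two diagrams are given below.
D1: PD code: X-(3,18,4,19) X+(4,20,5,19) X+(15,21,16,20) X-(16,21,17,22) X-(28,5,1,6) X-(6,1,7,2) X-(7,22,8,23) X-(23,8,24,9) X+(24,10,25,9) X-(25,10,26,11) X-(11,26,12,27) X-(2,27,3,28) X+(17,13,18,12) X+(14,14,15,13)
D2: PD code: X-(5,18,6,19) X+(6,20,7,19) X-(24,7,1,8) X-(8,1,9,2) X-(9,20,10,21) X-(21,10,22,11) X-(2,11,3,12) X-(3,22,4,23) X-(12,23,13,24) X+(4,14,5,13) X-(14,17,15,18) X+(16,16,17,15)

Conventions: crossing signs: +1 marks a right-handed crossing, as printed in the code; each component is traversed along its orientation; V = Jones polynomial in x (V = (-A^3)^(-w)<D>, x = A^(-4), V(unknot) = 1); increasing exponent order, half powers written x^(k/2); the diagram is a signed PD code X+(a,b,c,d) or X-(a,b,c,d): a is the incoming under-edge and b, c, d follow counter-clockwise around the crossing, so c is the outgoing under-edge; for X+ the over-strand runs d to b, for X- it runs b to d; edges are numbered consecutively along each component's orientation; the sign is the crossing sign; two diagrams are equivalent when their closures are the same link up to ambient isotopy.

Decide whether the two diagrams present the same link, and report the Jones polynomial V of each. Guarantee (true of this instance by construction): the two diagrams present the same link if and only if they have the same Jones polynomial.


equivalent: yes
V(D1) = x^-8 - 2x^-7 + x^-6 - 2x^-5 + 2x^-4 + x^-2  (w -4, c 14, <D> = A^-4 + 2A^4 - 2A^8 + A^12 - 2A^16 + A^20)
V(D2) = x^-8 - 2x^-7 + x^-6 - 2x^-5 + 2x^-4 + x^-2  (w -6, c 12, <D> = A^-10 + 2A^-2 - 2A^2 + A^6 - 2A^10 + A^14)
why: one V(x) for all 2 diagrams — one class (guaranteed)


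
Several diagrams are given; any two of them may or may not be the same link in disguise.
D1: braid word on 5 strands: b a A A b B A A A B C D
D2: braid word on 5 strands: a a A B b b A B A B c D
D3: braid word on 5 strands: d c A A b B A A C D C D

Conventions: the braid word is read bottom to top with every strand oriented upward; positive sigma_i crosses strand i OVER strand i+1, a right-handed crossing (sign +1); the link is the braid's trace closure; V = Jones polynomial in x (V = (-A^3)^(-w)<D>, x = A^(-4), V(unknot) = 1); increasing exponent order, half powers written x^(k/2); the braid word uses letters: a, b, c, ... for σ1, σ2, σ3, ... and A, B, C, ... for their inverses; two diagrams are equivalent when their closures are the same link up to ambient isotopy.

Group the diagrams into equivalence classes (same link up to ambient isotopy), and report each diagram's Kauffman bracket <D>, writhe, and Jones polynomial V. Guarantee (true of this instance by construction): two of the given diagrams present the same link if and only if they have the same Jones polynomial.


classes: {D1, D3} | {D2}
V(D1) = x^-6 + x^-3 + x^-2 + x^-1  [12 crossings, <D> = A^-14 + A^-10 + A^-6 + A^6, w = -6]
V(D2) = x^-3 + x^-2 + x^-1 + 1  [12 crossings, <D> = A^-6 + A^-2 + A^2 + A^6, w = -2]
D3 (bracket A^-14 + A^-10 + A^-6 + A^6; 12 crossings at w = -6): V = x^-6 + x^-3 + x^-2 + x^-1
note: comparing 3 Jones polynomials yields 2 groups
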